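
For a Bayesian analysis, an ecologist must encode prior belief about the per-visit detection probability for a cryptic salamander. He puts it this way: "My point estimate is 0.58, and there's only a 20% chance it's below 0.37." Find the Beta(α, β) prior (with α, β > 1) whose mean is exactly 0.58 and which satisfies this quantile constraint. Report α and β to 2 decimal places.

α ≈ 2.25, β ≈ 1.63

With mean 0.58 fixed, write α = 0.58s, β = 0.42s where s = α+β.
Need P(θ < 0.37) = 0.2 under Beta(0.58s, 0.42s). Normal approximation: (q−m)/√(m(1−m)/s) ≈ z_{0.2} = -0.842, so s ≈ 0.58·0.42·(-0.842)²/(0.37−0.58)² = 3.9.
At s = 3.9: P(θ<0.37) ≈ 0.199. Adjusting to match 0.2 gives s ≈ 3.88.
So α = 0.58·3.88 ≈ 2.25, β = 0.42·3.88 ≈ 1.63.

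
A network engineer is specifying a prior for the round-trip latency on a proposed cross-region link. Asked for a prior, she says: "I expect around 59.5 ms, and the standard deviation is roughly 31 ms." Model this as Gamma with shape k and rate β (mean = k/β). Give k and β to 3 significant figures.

k ≈ 3.68, β ≈ 0.0619

For Gamma(k, rate β): mean = k/β, variance = k/β², so CV = 1/√k.
CV = SD/mean = 31/59.5 = 0.521, hence k = 1/CV² = 3.68.
Then β = k/mean = 3.68/59.5 = 0.0619.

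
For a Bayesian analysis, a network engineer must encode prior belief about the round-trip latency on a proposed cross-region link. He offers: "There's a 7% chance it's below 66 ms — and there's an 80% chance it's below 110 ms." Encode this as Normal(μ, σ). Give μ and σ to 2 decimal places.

The p-quantile of Normal(μ,σ) is μ + z_p·σ, with z_{0.07} = -1.476 and z_{0.8} = 0.8416.
Eliminate σ: μ = (z₂·x₁ − z₁·x₂)/(z₂ − z₁) = (0.8416·66 − (-1.476)·110)/2.317 = 94.02.
Then σ = (x₂ − x₁)/(z₂ − z₁) = (110 − 66)/2.317 = 18.99.

μ = 94.02, σ = 18.99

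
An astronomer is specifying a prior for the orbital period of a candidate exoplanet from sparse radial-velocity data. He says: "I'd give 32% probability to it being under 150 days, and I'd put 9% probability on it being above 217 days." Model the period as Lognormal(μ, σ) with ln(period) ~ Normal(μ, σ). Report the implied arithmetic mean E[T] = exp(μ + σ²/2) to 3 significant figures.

E[T] ≈ 169 days

If T ~ Lognormal(μ,σ) then ln T ~ Normal(μ,σ), so the p-quantile of ln T is μ + z_p·σ.
ln(150) = 5.011 and ln(217) = 5.38; z_{0.32} = -0.4677, z_{0.91} = 1.341.
σ = (5.38 − 5.011)/(1.341 − (-0.4677)) = 0.204.
μ = 5.011 − (-0.4677)·0.204 = 5.106.
E[T] = exp(μ + σ²/2) = exp(5.106 + 0.0208) = 169 days.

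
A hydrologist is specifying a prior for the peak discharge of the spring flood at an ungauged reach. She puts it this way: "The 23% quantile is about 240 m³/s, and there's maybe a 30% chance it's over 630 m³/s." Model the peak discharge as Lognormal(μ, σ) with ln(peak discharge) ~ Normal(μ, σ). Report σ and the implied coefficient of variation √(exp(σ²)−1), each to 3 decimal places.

σ ≈ 0.764, CV ≈ 0.890

If T ~ Lognormal(μ,σ) then ln T ~ Normal(μ,σ), so the p-quantile of ln T is μ + z_p·σ.
ln(240) = 5.481 and ln(630) = 6.446; z_{0.23} = -0.7388, z_{0.7} = 0.5244.
σ = (6.446 − 5.481)/(0.5244 − (-0.7388)) = 0.764.
μ = 5.481 − (-0.7388)·0.764 = 6.045.
CV = √(exp(σ²)−1) = √(exp(0.5836)−1) = 0.890.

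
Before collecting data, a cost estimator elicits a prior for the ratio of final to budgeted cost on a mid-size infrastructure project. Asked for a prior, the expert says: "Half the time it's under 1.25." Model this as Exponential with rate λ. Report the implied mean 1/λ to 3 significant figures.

mean ≈ 1.8

Exponential median = ln 2 / λ, so λ = ln 2 / 1.25 = 0.555.
Mean = 1/λ = 1.8.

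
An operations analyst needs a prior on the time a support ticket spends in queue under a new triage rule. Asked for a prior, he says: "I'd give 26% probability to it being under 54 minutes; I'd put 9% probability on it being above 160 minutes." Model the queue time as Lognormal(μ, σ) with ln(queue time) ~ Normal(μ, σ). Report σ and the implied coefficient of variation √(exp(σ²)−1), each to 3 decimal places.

σ ≈ 0.547, CV ≈ 0.591

If T ~ Lognormal(μ,σ) then ln T ~ Normal(μ,σ), so the p-quantile of ln T is μ + z_p·σ.
ln(54) = 3.989 and ln(160) = 5.075; z_{0.26} = -0.6433, z_{0.91} = 1.341.
σ = (5.075 − 3.989)/(1.341 − (-0.6433)) = 0.547.
μ = 3.989 − (-0.6433)·0.547 = 4.341.
CV = √(exp(σ²)−1) = √(exp(0.2997)−1) = 0.591.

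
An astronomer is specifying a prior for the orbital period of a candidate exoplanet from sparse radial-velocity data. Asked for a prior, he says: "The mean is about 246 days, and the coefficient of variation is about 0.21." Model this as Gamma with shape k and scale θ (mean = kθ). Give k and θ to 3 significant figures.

k ≈ 22.7, θ ≈ 10.8

For Gamma(k, scale θ): mean = kθ, variance = kθ², so CV = 1/√k.
CV = 0.21, hence k = 1/CV² = 22.7.
Then θ = mean/k = 246/22.7 = 10.8.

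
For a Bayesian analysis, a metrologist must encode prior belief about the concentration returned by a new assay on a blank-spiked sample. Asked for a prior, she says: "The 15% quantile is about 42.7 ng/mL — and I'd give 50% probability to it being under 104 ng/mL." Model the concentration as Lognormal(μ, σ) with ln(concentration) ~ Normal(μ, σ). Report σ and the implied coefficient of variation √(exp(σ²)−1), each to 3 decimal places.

σ ≈ 0.859, CV ≈ 1.045

If T ~ Lognormal(μ,σ) then ln T ~ Normal(μ,σ), so the p-quantile of ln T is μ + z_p·σ.
ln(42.7) = 3.754 and ln(104) = 4.644; z_{0.15} = -1.036, z_{0.5} = 0.
σ = (4.644 − 3.754)/(0 − (-1.036)) = 0.859.
μ = 3.754 − (-1.036)·0.859 = 4.644.
CV = √(exp(σ²)−1) = √(exp(0.7377)−1) = 1.045.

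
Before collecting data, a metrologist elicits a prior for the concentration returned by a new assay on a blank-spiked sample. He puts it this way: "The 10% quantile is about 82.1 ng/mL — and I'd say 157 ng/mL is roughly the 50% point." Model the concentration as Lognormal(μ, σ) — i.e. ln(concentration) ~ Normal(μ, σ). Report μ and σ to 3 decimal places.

If T ~ Lognormal(μ,σ) then ln T ~ Normal(μ,σ), so the p-quantile of ln T is μ + z_p·σ.
ln(82.1) = 4.408 and ln(157) = 5.056; z_{0.1} = -1.282, z_{0.5} = 0.
σ = (5.056 − 4.408)/(0 − (-1.282)) = 0.506.
μ = 4.408 − (-1.282)·0.506 = 5.056.

μ ≈ 5.056, σ ≈ 0.506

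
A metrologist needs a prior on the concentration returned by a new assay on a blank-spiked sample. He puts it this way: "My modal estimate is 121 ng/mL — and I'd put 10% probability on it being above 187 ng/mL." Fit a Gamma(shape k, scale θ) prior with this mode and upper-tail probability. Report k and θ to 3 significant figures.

k ≈ 10.9, θ ≈ 12.3

Gamma(k,θ) with k>1 has mode (k−1)θ, so θ = 121/(k−1).
Need P(X < 187) = 0.9 with θ tied to k this way. Start at k = 2, θ = 121: P(X<187) ≈ 0.457.
Too low — raise k to concentrate. Iterating converges to k ≈ 10.9.
Then θ = 121/(10.9−1) ≈ 12.3.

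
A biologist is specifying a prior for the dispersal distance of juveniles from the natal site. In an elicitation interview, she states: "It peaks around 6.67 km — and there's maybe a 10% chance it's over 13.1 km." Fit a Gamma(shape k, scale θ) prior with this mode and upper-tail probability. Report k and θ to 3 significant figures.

Gamma(k,θ) with k>1 has mode (k−1)θ, so θ = 6.67/(k−1).
Need P(X < 13.1) = 0.9 with θ tied to k this way. Start at k = 2, θ = 6.67: P(X<13.1) ≈ 0.584.
Too low — raise k to concentrate. Iterating converges to k ≈ 5.2.
Then θ = 6.67/(5.2−1) ≈ 1.59.

k ≈ 5.2, θ ≈ 1.59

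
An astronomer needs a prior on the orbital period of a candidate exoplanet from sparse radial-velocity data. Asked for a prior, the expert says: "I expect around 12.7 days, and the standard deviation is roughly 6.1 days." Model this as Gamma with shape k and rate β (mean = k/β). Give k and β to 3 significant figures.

For Gamma(k, rate β): mean = k/β, variance = k/β², so CV = 1/√k.
CV = SD/mean = 6.1/12.7 = 0.4803, hence k = 1/CV² = 4.33.
Then β = k/mean = 4.33/12.7 = 0.341.

k ≈ 4.33, β ≈ 0.341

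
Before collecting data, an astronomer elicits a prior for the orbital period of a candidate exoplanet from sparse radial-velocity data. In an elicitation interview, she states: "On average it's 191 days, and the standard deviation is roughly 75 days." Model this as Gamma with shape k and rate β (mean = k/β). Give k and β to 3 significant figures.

k ≈ 6.49, β ≈ 0.034

For Gamma(k, rate β): mean = k/β, variance = k/β², so CV = 1/√k.
CV = SD/mean = 75/191 = 0.3927, hence k = 1/CV² = 6.49.
Then β = k/mean = 6.49/191 = 0.034.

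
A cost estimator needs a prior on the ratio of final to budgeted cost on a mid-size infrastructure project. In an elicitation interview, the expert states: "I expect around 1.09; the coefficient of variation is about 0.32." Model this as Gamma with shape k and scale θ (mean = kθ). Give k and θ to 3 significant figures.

k ≈ 9.77, θ ≈ 0.112

For Gamma(k, scale θ): mean = kθ, variance = kθ², so CV = 1/√k.
CV = 0.32, hence k = 1/CV² = 9.77.
Then θ = mean/k = 1.09/9.77 = 0.112.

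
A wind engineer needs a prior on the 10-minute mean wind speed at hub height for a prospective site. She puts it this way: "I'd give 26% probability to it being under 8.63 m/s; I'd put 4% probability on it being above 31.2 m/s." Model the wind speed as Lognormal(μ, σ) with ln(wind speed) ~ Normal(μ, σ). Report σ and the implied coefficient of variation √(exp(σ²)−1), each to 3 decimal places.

If T ~ Lognormal(μ,σ) then ln T ~ Normal(μ,σ), so the p-quantile of ln T is μ + z_p·σ.
ln(8.63) = 2.155 and ln(31.2) = 3.44; z_{0.26} = -0.6433, z_{0.96} = 1.751.
σ = (3.44 − 2.155)/(1.751 − (-0.6433)) = 0.537.
μ = 2.155 − (-0.6433)·0.537 = 2.501.
CV = √(exp(σ²)−1) = √(exp(0.2882)−1) = 0.578.

σ ≈ 0.537, CV ≈ 0.578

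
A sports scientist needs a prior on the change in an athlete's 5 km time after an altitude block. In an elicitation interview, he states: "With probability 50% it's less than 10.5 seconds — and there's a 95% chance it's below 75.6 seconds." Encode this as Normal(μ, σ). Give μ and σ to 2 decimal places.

For Normal(μ,σ), the p-quantile is μ + z_p·σ. Here z_{0.5} = 0, z_{0.95} = 1.645.
So 10.5 = μ + 0σ and 75.6 = μ + 1.645σ.
Subtracting: σ = (75.6 − 10.5)/(1.645 − (0)) = 39.58.
Then μ = 10.5 − (0)·39.58 = 10.50.

μ = 10.50, σ = 39.58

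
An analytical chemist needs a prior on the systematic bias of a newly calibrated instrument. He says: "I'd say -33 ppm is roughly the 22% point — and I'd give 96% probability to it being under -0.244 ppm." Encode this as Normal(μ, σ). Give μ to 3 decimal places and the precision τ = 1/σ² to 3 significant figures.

μ = -22.974, τ = 0.00593

For Normal(μ,σ), the p-quantile is μ + z_p·σ. Here z_{0.22} = -0.7722, z_{0.96} = 1.751.
So -33 = μ − 0.7722σ and -0.244 = μ + 1.751σ.
Subtracting: σ = (-0.244 − -33)/(1.751 − (-0.7722)) = 12.984.
Then μ = -33 − (-0.7722)·12.984 = -22.974.
Precision τ = 1/σ² = 1/12.98² = 0.00593.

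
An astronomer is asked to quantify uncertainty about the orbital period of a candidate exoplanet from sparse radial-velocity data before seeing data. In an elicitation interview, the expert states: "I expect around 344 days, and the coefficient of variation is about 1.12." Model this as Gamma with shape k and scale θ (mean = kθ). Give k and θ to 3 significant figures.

For Gamma(k, scale θ): mean = kθ, variance = kθ², so CV = 1/√k.
CV = 1.12, hence k = 1/CV² = 0.797.
Then θ = mean/k = 344/0.797 = 432.

k ≈ 0.797, θ ≈ 432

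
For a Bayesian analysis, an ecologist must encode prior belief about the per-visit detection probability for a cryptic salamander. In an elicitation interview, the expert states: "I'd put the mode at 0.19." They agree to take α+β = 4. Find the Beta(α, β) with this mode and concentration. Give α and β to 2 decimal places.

For α,β > 1 the Beta mode is (α−1)/(α+β−2). With α+β = 4, the mode is (α−1)/2.
Set (α−1)/2 = 0.19 → α = 1 + 0.19·2 = 1.38.
β = 4 − α = 2.62.

α = 1.38, β = 2.62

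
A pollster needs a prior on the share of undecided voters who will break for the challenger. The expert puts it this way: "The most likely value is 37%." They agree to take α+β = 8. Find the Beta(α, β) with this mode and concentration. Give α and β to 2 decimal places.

For α,β > 1 the Beta mode is (α−1)/(α+β−2). With α+β = 8, the mode is (α−1)/6.
Set (α−1)/6 = 0.37 → α = 1 + 0.37·6 = 3.22.
β = 8 − α = 4.78.

α = 3.22, β = 4.78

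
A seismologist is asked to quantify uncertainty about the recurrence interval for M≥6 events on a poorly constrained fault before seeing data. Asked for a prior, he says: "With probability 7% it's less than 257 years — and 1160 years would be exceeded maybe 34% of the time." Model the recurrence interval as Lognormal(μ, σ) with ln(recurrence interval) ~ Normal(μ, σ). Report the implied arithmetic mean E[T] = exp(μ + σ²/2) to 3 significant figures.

If T ~ Lognormal(μ,σ) then ln T ~ Normal(μ,σ), so the p-quantile of ln T is μ + z_p·σ.
ln(257) = 5.549 and ln(1160) = 7.056; z_{0.07} = -1.476, z_{0.66} = 0.4125.
σ = (7.056 − 5.549)/(0.4125 − (-1.476)) = 0.798.
μ = 5.549 − (-1.476)·0.798 = 6.727.
E[T] = exp(μ + σ²/2) = exp(6.727 + 0.3185) = 1150 years.

E[T] ≈ 1150 years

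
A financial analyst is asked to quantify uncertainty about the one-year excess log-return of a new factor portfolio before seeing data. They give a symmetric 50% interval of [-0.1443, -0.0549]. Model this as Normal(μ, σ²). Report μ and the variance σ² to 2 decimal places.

A symmetric 50% interval runs μ ± z·σ with z = 0.6745.
Half-width = 0.0447, so σ = 0.0447/0.6745 = 0.066 and σ² = 0.00.
μ is the interval midpoint, -0.10.

μ = -0.10, σ² = 0.00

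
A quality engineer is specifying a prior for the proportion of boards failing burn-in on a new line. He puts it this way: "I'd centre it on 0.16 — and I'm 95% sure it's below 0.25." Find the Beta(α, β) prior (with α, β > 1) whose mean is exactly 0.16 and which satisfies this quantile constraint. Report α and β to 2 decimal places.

α ≈ 8.28, β ≈ 43.47

With mean 0.16 fixed, write α = 0.16s, β = 0.84s where s = α+β.
Need P(θ < 0.25) = 0.95 under Beta(0.16s, 0.84s). Normal approximation: (q−m)/√(m(1−m)/s) ≈ z_{0.95} = 1.64, so s ≈ 0.16·0.84·(1.64)²/(0.25−0.16)² = 44.9.
At s = 44.9: P(θ<0.25) ≈ 0.939. Adjusting to match 0.95 gives s ≈ 51.75.
So α = 0.16·51.75 ≈ 8.28, β = 0.84·51.75 ≈ 43.47.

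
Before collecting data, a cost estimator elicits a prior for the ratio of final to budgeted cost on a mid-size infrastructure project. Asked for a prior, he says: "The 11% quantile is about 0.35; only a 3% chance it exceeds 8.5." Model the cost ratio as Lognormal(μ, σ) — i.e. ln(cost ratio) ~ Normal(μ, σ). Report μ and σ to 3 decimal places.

μ ≈ 0.209, σ ≈ 1.027

If T ~ Lognormal(μ,σ) then ln T ~ Normal(μ,σ), so the p-quantile of ln T is μ + z_p·σ.
ln(0.35) = -1.05 and ln(8.5) = 2.14; z_{0.11} = -1.227, z_{0.97} = 1.881.
σ = (2.14 − -1.05)/(1.881 − (-1.227)) = 1.027.
μ = -1.05 − (-1.227)·1.027 = 0.209.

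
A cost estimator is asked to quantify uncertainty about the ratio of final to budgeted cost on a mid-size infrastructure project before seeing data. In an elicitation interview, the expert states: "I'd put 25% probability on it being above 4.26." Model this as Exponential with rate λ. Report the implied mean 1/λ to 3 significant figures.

mean ≈ 3.07

P(T > 4.26) = e^(−λ·4.26) = 0.25, so λ = −ln(0.25)/4.26 = 0.325.
Mean = 1/λ = 3.07.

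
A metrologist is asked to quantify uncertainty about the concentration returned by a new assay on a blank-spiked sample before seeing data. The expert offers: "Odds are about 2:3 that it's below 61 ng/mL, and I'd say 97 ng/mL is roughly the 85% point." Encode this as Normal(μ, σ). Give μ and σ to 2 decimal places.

The p-quantile of Normal(μ,σ) is μ + z_p·σ, with z_{0.4} = -0.2533 and z_{0.85} = 1.036.
Eliminate σ: μ = (z₂·x₁ − z₁·x₂)/(z₂ − z₁) = (1.036·61 − (-0.2533)·97)/1.29 = 68.07.
Then σ = (x₂ − x₁)/(z₂ − z₁) = (97 − 61)/1.29 = 27.91.

μ = 68.07, σ = 27.91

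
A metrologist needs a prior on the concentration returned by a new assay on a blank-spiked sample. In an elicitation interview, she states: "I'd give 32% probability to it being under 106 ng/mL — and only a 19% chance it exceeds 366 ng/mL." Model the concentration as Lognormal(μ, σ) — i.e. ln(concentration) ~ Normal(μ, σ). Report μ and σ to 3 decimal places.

μ ≈ 5.094, σ ≈ 0.921

If T ~ Lognormal(μ,σ) then ln T ~ Normal(μ,σ), so the p-quantile of ln T is μ + z_p·σ.
ln(106) = 4.663 and ln(366) = 5.903; z_{0.32} = -0.4677, z_{0.81} = 0.8779.
σ = (5.903 − 4.663)/(0.8779 − (-0.4677)) = 0.921.
μ = 4.663 − (-0.4677)·0.921 = 5.094.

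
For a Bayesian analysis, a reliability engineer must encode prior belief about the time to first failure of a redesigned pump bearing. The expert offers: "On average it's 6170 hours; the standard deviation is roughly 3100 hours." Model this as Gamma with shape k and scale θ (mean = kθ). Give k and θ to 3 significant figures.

k ≈ 3.96, θ ≈ 1560

For Gamma(k, scale θ): mean = kθ, variance = kθ², so CV = 1/√k.
CV = SD/mean = 3100/6170 = 0.5024, hence k = 1/CV² = 3.96.
Then θ = mean/k = 6170/3.96 = 1560.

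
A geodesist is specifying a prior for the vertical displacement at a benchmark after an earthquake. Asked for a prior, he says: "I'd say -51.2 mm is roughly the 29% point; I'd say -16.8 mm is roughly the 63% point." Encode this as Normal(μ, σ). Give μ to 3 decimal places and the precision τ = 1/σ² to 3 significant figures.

μ = -29.696, τ = 0.000662

The p-quantile of Normal(μ,σ) is μ + z_p·σ, with z_{0.29} = -0.5534 and z_{0.63} = 0.3319.
Eliminate σ: μ = (z₂·x₁ − z₁·x₂)/(z₂ − z₁) = (0.3319·-51.2 − (-0.5534)·-16.8)/0.8852 = -29.696.
Then σ = (x₂ − x₁)/(z₂ − z₁) = (-16.8 − -51.2)/0.8852 = 38.860.
Precision τ = 1/σ² = 1/38.86² = 0.000662.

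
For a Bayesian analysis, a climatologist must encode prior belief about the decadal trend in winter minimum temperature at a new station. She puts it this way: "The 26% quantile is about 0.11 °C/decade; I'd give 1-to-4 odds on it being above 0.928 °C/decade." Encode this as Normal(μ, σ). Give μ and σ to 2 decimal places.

For Normal(μ,σ), the p-quantile is μ + z_p·σ. Here z_{0.26} = -0.6433, z_{0.8} = 0.8416.
So 0.11 = μ − 0.6433σ and 0.928 = μ + 0.8416σ.
Subtracting: σ = (0.928 − 0.11)/(0.8416 − (-0.6433)) = 0.55.
Then μ = 0.11 − (-0.6433)·0.55 = 0.46.

μ = 0.46, σ = 0.55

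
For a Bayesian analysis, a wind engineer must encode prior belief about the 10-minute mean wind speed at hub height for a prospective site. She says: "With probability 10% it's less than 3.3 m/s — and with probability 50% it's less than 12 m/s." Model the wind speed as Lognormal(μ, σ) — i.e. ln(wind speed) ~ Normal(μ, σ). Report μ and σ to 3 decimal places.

μ ≈ 2.485, σ ≈ 1.007

If T ~ Lognormal(μ,σ) then ln T ~ Normal(μ,σ), so the p-quantile of ln T is μ + z_p·σ.
ln(3.3) = 1.194 and ln(12) = 2.485; z_{0.1} = -1.282, z_{0.5} = 0.
σ = (2.485 − 1.194)/(0 − (-1.282)) = 1.007.
μ = 1.194 − (-1.282)·1.007 = 2.485.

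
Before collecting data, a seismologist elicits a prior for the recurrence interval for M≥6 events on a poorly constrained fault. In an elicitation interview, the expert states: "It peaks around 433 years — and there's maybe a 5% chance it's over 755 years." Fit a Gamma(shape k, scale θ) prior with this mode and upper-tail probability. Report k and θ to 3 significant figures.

Gamma(k,θ) with k>1 has mode (k−1)θ, so θ = 433/(k−1).
Need P(X < 755) = 0.95 with θ tied to k this way. Start at k = 2, θ = 433: P(X<755) ≈ 0.520.
Too low — raise k to concentrate. Iterating converges to k ≈ 10.
Then θ = 433/(10−1) ≈ 48.

k ≈ 10, θ ≈ 48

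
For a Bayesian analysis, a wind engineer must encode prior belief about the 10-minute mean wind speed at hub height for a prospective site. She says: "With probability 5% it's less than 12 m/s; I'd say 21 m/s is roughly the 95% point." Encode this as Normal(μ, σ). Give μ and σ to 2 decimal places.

μ = 16.50, σ = 2.74

The p-quantile of Normal(μ,σ) is μ + z_p·σ, with z_{0.05} = -1.645 and z_{0.95} = 1.645.
Eliminate σ: μ = (z₂·x₁ − z₁·x₂)/(z₂ − z₁) = (1.645·12 − (-1.645)·21)/3.29 = 16.50.
Then σ = (x₂ − x₁)/(z₂ − z₁) = (21 − 12)/3.29 = 2.74.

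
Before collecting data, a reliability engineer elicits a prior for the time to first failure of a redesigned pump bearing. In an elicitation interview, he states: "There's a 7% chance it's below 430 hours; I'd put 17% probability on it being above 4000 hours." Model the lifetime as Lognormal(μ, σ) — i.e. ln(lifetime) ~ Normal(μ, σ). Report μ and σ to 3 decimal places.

μ ≈ 7.418, σ ≈ 0.918

If T ~ Lognormal(μ,σ) then ln T ~ Normal(μ,σ), so the p-quantile of ln T is μ + z_p·σ.
ln(430) = 6.064 and ln(4000) = 8.294; z_{0.07} = -1.476, z_{0.83} = 0.9542.
σ = (8.294 − 6.064)/(0.9542 − (-1.476)) = 0.918.
μ = 6.064 − (-1.476)·0.918 = 7.418.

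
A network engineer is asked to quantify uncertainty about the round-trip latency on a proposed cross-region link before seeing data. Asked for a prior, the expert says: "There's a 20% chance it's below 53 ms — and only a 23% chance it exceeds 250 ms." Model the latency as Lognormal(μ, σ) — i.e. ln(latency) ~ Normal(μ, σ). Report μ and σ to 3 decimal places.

μ ≈ 4.796, σ ≈ 0.981

If T ~ Lognormal(μ,σ) then ln T ~ Normal(μ,σ), so the p-quantile of ln T is μ + z_p·σ.
ln(53) = 3.97 and ln(250) = 5.521; z_{0.2} = -0.8416, z_{0.77} = 0.7388.
σ = (5.521 − 3.97)/(0.7388 − (-0.8416)) = 0.981.
μ = 3.97 − (-0.8416)·0.981 = 4.796.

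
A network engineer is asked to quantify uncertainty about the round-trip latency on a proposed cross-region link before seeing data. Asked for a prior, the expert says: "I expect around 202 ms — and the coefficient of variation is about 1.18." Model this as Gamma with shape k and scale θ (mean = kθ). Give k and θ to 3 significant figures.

For Gamma(k, scale θ): mean = kθ, variance = kθ², so CV = 1/√k.
CV = 1.18, hence k = 1/CV² = 0.718.
Then θ = mean/k = 202/0.718 = 281.

k ≈ 0.718, θ ≈ 281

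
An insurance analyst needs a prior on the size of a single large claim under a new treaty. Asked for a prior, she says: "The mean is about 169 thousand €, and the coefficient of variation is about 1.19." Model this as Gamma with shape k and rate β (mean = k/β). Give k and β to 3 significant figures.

k ≈ 0.706, β ≈ 0.00418

For Gamma(k, rate β): mean = k/β, variance = k/β², so CV = 1/√k.
CV = 1.19, hence k = 1/CV² = 0.706.
Then β = k/mean = 0.706/169 = 0.00418.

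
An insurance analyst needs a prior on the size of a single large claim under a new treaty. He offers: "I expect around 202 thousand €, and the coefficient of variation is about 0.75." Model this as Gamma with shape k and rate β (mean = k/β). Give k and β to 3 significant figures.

k ≈ 1.78, β ≈ 0.0088

For Gamma(k, rate β): mean = k/β, variance = k/β², so CV = 1/√k.
CV = 0.75, hence k = 1/CV² = 1.78.
Then β = k/mean = 1.78/202 = 0.0088.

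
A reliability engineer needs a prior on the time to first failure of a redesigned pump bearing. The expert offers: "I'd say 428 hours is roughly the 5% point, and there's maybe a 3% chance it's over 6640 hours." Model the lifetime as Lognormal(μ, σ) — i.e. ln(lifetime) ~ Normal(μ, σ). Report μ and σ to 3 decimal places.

μ ≈ 7.338, σ ≈ 0.778

If T ~ Lognormal(μ,σ) then ln T ~ Normal(μ,σ), so the p-quantile of ln T is μ + z_p·σ.
ln(428) = 6.059 and ln(6640) = 8.801; z_{0.05} = -1.645, z_{0.97} = 1.881.
σ = (8.801 − 6.059)/(1.881 − (-1.645)) = 0.778.
μ = 6.059 − (-1.645)·0.778 = 7.338.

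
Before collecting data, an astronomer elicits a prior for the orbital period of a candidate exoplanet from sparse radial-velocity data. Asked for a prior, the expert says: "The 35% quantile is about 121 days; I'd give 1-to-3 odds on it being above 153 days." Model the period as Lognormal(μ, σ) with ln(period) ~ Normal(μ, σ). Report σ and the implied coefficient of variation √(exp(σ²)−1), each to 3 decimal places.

σ ≈ 0.221, CV ≈ 0.224

If T ~ Lognormal(μ,σ) then ln T ~ Normal(μ,σ), so the p-quantile of ln T is μ + z_p·σ.
ln(121) = 4.796 and ln(153) = 5.03; z_{0.35} = -0.3853, z_{0.75} = 0.6745.
σ = (5.03 − 4.796)/(0.6745 − (-0.3853)) = 0.221.
μ = 4.796 − (-0.3853)·0.221 = 4.881.
CV = √(exp(σ²)−1) = √(exp(0.0490)−1) = 0.224.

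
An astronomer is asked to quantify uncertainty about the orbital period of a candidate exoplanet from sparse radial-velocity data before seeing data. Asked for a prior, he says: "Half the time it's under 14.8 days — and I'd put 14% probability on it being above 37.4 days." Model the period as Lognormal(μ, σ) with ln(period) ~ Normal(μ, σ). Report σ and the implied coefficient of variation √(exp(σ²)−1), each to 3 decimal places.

σ ≈ 0.858, CV ≈ 1.043

If T ~ Lognormal(μ,σ) then ln T ~ Normal(μ,σ), so the p-quantile of ln T is μ + z_p·σ.
ln(14.8) = 2.695 and ln(37.4) = 3.622; z_{0.5} = 0, z_{0.86} = 1.08.
σ = (3.622 − 2.695)/(1.08 − (0)) = 0.858.
μ = 2.695 − (0)·0.858 = 2.695.
CV = √(exp(σ²)−1) = √(exp(0.7364)−1) = 1.043.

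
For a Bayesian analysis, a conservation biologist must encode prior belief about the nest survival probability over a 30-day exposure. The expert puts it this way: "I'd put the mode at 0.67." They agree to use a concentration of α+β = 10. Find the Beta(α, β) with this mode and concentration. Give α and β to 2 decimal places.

α = 6.36, β = 3.64

For α,β > 1 the Beta mode is (α−1)/(α+β−2). With α+β = 10, the mode is (α−1)/8.
Set (α−1)/8 = 0.67 → α = 1 + 0.67·8 = 6.36.
β = 10 − α = 3.64.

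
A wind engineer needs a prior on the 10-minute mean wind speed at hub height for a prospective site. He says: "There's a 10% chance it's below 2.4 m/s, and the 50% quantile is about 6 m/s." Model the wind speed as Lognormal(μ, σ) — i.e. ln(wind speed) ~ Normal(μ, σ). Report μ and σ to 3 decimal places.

If T ~ Lognormal(μ,σ) then ln T ~ Normal(μ,σ), so the p-quantile of ln T is μ + z_p·σ.
ln(2.4) = 0.8755 and ln(6) = 1.792; z_{0.1} = -1.282, z_{0.5} = 0.
σ = (1.792 − 0.8755)/(0 − (-1.282)) = 0.715.
μ = 0.8755 − (-1.282)·0.715 = 1.792.

μ ≈ 1.792, σ ≈ 0.715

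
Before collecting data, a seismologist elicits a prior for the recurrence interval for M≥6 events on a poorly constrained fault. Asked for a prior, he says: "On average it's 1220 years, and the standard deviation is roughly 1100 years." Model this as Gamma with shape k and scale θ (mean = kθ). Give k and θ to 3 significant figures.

For Gamma(k, scale θ): mean = kθ, variance = kθ², so CV = 1/√k.
CV = SD/mean = 1100/1220 = 0.9016, hence k = 1/CV² = 1.23.
Then θ = mean/k = 1220/1.23 = 992.

k ≈ 1.23, θ ≈ 992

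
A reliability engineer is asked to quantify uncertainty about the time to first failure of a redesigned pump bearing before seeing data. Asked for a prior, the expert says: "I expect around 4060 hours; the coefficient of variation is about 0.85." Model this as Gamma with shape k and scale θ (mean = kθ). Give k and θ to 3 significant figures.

For Gamma(k, scale θ): mean = kθ, variance = kθ², so CV = 1/√k.
CV = 0.85, hence k = 1/CV² = 1.38.
Then θ = mean/k = 4060/1.38 = 2930.

k ≈ 1.38, θ ≈ 2930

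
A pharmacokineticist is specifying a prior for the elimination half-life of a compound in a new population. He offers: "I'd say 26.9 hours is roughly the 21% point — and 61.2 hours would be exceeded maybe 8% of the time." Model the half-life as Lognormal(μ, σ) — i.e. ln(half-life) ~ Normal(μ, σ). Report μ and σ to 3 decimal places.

μ ≈ 3.592, σ ≈ 0.372

If T ~ Lognormal(μ,σ) then ln T ~ Normal(μ,σ), so the p-quantile of ln T is μ + z_p·σ.
ln(26.9) = 3.292 and ln(61.2) = 4.114; z_{0.21} = -0.8064, z_{0.92} = 1.405.
σ = (4.114 − 3.292)/(1.405 − (-0.8064)) = 0.372.
μ = 3.292 − (-0.8064)·0.372 = 3.592.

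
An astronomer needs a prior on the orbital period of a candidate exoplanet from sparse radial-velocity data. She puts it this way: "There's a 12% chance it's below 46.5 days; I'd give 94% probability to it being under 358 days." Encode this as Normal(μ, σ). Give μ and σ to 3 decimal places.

μ = 180.581, σ = 114.113

For Normal(μ,σ), the p-quantile is μ + z_p·σ. Here z_{0.12} = -1.175, z_{0.94} = 1.555.
So 46.5 = μ − 1.175σ and 358 = μ + 1.555σ.
Subtracting: σ = (358 − 46.5)/(1.555 − (-1.175)) = 114.113.
Then μ = 46.5 − (-1.175)·114.113 = 180.581.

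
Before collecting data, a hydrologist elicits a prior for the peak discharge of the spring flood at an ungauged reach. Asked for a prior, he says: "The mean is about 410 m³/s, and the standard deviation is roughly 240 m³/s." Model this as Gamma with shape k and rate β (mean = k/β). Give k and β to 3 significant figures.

For Gamma(k, rate β): mean = k/β, variance = k/β², so CV = 1/√k.
CV = SD/mean = 240/410 = 0.5854, hence k = 1/CV² = 2.92.
Then β = k/mean = 2.92/410 = 0.00712.

k ≈ 2.92, β ≈ 0.00712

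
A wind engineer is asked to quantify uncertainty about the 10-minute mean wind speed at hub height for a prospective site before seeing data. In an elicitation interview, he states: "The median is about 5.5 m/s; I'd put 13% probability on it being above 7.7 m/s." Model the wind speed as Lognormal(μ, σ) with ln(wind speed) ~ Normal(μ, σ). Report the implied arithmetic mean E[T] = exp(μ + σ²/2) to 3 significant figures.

If T ~ Lognormal(μ,σ) then ln T ~ Normal(μ,σ), so the p-quantile of ln T is μ + z_p·σ.
ln(5.5) = 1.705 and ln(7.7) = 2.041; z_{0.5} = 0, z_{0.87} = 1.126.
σ = (2.041 − 1.705)/(1.126 − (0)) = 0.299.
μ = 1.705 − (0)·0.299 = 1.705.
E[T] = exp(μ + σ²/2) = exp(1.705 + 0.0446) = 5.75 m/s.

E[T] ≈ 5.75 m/s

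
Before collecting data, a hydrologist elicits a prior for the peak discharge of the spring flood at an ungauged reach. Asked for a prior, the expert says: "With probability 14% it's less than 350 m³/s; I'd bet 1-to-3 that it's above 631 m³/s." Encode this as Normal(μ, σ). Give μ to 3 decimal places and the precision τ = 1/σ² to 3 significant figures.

μ = 522.993, τ = 3.9e-05

The p-quantile of Normal(μ,σ) is μ + z_p·σ, with z_{0.14} = -1.08 and z_{0.75} = 0.6745.
Eliminate σ: μ = (z₂·x₁ − z₁·x₂)/(z₂ − z₁) = (0.6745·350 − (-1.08)·631)/1.755 = 522.993.
Then σ = (x₂ − x₁)/(z₂ − z₁) = (631 − 350)/1.755 = 160.131.
Precision τ = 1/σ² = 1/160.1² = 3.9e-05.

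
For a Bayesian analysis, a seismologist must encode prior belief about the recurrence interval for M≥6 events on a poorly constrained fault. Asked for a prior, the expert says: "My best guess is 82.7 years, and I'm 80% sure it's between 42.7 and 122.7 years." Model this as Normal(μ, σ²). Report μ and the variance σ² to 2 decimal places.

A symmetric 80% interval runs μ ± z·σ with z = 1.282.
Half-width = 40, so σ = 40/1.282 = 31.212 and σ² = 974.20.
μ is the stated best guess, 82.70.

μ = 82.70, σ² = 974.20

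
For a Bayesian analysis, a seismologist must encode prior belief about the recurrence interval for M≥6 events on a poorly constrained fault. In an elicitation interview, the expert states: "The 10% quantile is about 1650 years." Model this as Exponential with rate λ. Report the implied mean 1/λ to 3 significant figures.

mean ≈ 15700 years

P(T < 1650.0) = 1 − e^(−λ·1650.0) = 0.1, so λ = −ln(1−0.1)/1650.0 = −ln(0.9)/1650.0 = 6.39e-05.
Mean = 1/λ = 15700 years.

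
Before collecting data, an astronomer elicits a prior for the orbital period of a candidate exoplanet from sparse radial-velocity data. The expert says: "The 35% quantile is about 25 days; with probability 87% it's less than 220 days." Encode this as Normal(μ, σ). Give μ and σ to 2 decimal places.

The p-quantile of Normal(μ,σ) is μ + z_p·σ, with z_{0.35} = -0.3853 and z_{0.87} = 1.126.
Eliminate σ: μ = (z₂·x₁ − z₁·x₂)/(z₂ − z₁) = (1.126·25 − (-0.3853)·220)/1.512 = 74.70.
Then σ = (x₂ − x₁)/(z₂ − z₁) = (220 − 25)/1.512 = 128.99.

μ = 74.70, σ = 128.99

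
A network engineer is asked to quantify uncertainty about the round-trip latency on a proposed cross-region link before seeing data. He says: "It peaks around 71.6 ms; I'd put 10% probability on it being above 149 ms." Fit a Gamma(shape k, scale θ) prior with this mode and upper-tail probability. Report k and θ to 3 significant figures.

Gamma(k,θ) with k>1 has mode (k−1)θ, so θ = 71.6/(k−1).
Need P(X < 149) = 0.9 with θ tied to k this way. Start at k = 2, θ = 71.6: P(X<149) ≈ 0.615.
Too low — raise k to concentrate. Iterating converges to k ≈ 4.58.
Then θ = 71.6/(4.58−1) ≈ 20.

k ≈ 4.58, θ ≈ 20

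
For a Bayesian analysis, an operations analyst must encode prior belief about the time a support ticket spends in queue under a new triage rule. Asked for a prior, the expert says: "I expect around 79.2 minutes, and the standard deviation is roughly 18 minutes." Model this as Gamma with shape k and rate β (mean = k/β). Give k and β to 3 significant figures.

For Gamma(k, rate β): mean = k/β, variance = k/β², so CV = 1/√k.
CV = SD/mean = 18/79.2 = 0.2273, hence k = 1/CV² = 19.4.
Then β = k/mean = 19.4/79.2 = 0.244.

k ≈ 19.4, β ≈ 0.244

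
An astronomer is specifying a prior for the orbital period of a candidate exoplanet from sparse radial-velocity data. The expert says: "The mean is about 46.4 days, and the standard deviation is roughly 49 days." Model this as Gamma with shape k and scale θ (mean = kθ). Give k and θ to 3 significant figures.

k ≈ 0.897, θ ≈ 51.7

For Gamma(k, scale θ): mean = kθ, variance = kθ², so CV = 1/√k.
CV = SD/mean = 49/46.4 = 1.056, hence k = 1/CV² = 0.897.
Then θ = mean/k = 46.4/0.897 = 51.7.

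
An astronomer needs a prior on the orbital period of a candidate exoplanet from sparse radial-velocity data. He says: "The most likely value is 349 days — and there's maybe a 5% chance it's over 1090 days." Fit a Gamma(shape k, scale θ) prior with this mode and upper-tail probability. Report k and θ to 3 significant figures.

Gamma(k,θ) with k>1 has mode (k−1)θ, so θ = 349/(k−1).
Need P(X < 1090) = 0.95 with θ tied to k this way. Start at k = 2, θ = 349: P(X<1090) ≈ 0.819.
Too low — raise k to concentrate. Iterating converges to k ≈ 3.03.
Then θ = 349/(3.03−1) ≈ 172.

k ≈ 3.03, θ ≈ 172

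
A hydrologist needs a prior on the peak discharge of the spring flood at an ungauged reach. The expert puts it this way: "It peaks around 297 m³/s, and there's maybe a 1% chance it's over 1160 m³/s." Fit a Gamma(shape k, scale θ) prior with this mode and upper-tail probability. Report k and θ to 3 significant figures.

k ≈ 3.27, θ ≈ 131

Gamma(k,θ) with k>1 has mode (k−1)θ, so θ = 297/(k−1).
Need P(X < 1160) = 0.99 with θ tied to k this way. Start at k = 2, θ = 297: P(X<1160) ≈ 0.901.
Too low — raise k to concentrate. Iterating converges to k ≈ 3.27.
Then θ = 297/(3.27−1) ≈ 131.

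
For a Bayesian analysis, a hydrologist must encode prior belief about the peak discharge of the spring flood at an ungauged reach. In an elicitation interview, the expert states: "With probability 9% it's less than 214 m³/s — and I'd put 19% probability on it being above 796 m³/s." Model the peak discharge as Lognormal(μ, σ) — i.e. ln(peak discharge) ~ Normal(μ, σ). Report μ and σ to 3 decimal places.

μ ≈ 6.160, σ ≈ 0.592

If T ~ Lognormal(μ,σ) then ln T ~ Normal(μ,σ), so the p-quantile of ln T is μ + z_p·σ.
ln(214) = 5.366 and ln(796) = 6.68; z_{0.09} = -1.341, z_{0.81} = 0.8779.
σ = (6.68 − 5.366)/(0.8779 − (-1.341)) = 0.592.
μ = 5.366 − (-1.341)·0.592 = 6.160.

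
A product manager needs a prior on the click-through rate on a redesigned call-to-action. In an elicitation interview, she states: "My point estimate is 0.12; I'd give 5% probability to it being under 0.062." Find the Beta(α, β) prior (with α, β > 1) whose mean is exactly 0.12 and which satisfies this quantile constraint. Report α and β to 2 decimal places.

α ≈ 7.97, β ≈ 58.46

With mean 0.12 fixed, write α = 0.12s, β = 0.88s where s = α+β.
Need P(θ < 0.062) = 0.05 under Beta(0.12s, 0.88s). Normal approximation: (q−m)/√(m(1−m)/s) ≈ z_{0.05} = -1.64, so s ≈ 0.12·0.88·(-1.64)²/(0.062−0.12)² = 84.9.
At s = 84.9: P(θ<0.062) ≈ 0.030. Adjusting to match 0.05 gives s ≈ 66.43.
So α = 0.12·66.43 ≈ 7.97, β = 0.88·66.43 ≈ 58.46.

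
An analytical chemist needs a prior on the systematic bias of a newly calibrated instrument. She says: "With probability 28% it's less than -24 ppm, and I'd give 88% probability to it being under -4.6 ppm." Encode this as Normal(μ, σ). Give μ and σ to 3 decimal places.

μ = -17.568, σ = 11.036

The p-quantile of Normal(μ,σ) is μ + z_p·σ, with z_{0.28} = -0.5828 and z_{0.88} = 1.175.
Eliminate σ: μ = (z₂·x₁ − z₁·x₂)/(z₂ − z₁) = (1.175·-24 − (-0.5828)·-4.6)/1.758 = -17.568.
Then σ = (x₂ − x₁)/(z₂ − z₁) = (-4.6 − -24)/1.758 = 11.036.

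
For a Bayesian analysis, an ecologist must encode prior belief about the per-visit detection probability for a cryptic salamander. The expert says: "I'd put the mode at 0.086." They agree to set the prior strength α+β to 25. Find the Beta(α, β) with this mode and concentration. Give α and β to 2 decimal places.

α = 2.98, β = 22.02

For α,β > 1 the Beta mode is (α−1)/(α+β−2). With α+β = 25, the mode is (α−1)/23.
Set (α−1)/23 = 0.086 → α = 1 + 0.086·23 = 2.98.
β = 25 − α = 22.02.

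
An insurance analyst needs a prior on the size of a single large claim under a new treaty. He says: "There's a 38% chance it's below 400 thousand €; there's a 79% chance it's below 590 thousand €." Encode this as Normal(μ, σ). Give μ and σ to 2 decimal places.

For Normal(μ,σ), the p-quantile is μ + z_p·σ. Here z_{0.38} = -0.3055, z_{0.79} = 0.8064.
So 400 = μ − 0.3055σ and 590 = μ + 0.8064σ.
Subtracting: σ = (590 − 400)/(0.8064 − (-0.3055)) = 170.88.
Then μ = 400 − (-0.3055)·170.88 = 452.20.

μ = 452.20, σ = 170.88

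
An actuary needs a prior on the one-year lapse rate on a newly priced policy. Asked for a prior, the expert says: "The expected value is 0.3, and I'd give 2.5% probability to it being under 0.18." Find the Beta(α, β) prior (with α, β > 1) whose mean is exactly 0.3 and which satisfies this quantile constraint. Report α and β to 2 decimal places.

α ≈ 14.31, β ≈ 33.39

With mean 0.3 fixed, write α = 0.3s, β = 0.7s where s = α+β.
Need P(θ < 0.18) = 0.025 under Beta(0.3s, 0.7s). Normal approximation: (q−m)/√(m(1−m)/s) ≈ z_{0.025} = -1.96, so s ≈ 0.3·0.7·(-1.96)²/(0.18−0.3)² = 56.0.
At s = 56.0: P(θ<0.18) ≈ 0.016. Adjusting to match 0.025 gives s ≈ 47.70.
So α = 0.3·47.70 ≈ 14.31, β = 0.7·47.70 ≈ 33.39.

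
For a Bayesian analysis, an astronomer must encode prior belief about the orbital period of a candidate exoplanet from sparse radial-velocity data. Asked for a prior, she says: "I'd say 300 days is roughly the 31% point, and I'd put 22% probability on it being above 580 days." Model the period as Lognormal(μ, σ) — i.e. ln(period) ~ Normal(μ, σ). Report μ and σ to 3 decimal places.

μ ≈ 5.962, σ ≈ 0.520

If T ~ Lognormal(μ,σ) then ln T ~ Normal(μ,σ), so the p-quantile of ln T is μ + z_p·σ.
ln(300) = 5.704 and ln(580) = 6.363; z_{0.31} = -0.4959, z_{0.78} = 0.7722.
σ = (6.363 − 5.704)/(0.7722 − (-0.4959)) = 0.520.
μ = 5.704 − (-0.4959)·0.520 = 5.962.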